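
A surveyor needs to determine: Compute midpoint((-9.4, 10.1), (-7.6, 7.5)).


M = (((-9.4)+(-7.6))/2, (10.1+7.5)/2)
= (-8.5, 8.8)

(-8.5, 8.8)


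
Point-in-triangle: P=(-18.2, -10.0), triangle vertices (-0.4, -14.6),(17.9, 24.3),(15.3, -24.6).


Cross products: AB x AP = 776.6, BC x BP = -1676.11, CA x CP = 105.78
All same sign? no

No, outside


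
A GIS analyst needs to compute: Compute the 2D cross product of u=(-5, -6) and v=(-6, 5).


u x v = u_x*v_y - u_y*v_x = (-5)*5 - (-6)*(-6)
= (-25) - 36 = -61

-61


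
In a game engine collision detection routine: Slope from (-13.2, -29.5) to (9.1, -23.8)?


slope = (y2-y1)/(x2-x1) = ((-23.8)-(-29.5))/(9.1-(-13.2)) = 5.7/22.3 = 0.2556

0.2556


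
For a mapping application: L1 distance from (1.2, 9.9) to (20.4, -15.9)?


|1.2-20.4| + |9.9-(-15.9)| = 19.2 + 25.8 = 45

45


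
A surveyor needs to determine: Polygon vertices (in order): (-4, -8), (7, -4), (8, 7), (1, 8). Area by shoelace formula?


Shoelace sum: ((-4)*(-4) - 7*(-8)) + (7*7 - 8*(-4)) + (8*8 - 1*7) + (1*(-8) - (-4)*8)
= 234
Area = |234|/2 = 117

117


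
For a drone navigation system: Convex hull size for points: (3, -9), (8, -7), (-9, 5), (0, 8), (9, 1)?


Convex hull vertices (CCW): (-9, 5), (3, -9), (8, -7), (9, 1), (0, 8)
Count = 5

5


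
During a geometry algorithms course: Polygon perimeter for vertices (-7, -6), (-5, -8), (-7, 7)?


Sides: (-7, -6)->(-5, -8): sqrt(8) = 2.828427, (-5, -8)->(-7, 7): sqrt(229) = 15.132746, (-7, 7)->(-7, -6): sqrt(169) = 13
Sum = 30.961173
Perimeter = 30.9612

30.9612


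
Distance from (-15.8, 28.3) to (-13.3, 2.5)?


dx=2.5, dy=-25.8
d^2 = 2.5^2 + (-25.8)^2 = 671.89
d = sqrt(671.89) = 25.9208

25.9208


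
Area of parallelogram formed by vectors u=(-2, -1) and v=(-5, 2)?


|u x v| = |(-2)*2 - (-1)*(-5)|
= |(-4) - 5| = 9

9


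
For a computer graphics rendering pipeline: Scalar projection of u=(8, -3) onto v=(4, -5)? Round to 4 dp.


u.v = 47, |v| = sqrt(41) = 6.4031
Scalar projection = u.v / |v| = 47 / sqrt(41) = 7.3402

7.3402


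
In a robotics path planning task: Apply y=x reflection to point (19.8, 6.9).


Reflection over y=x: (x,y) -> (y,x)
(19.8, 6.9) -> (6.9, 19.8)

(6.9, 19.8)


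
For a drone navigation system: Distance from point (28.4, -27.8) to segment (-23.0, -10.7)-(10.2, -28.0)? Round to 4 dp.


Project P onto AB: t = 1 (clamped to [0,1])
Closest point on segment: (10.2, -28)
Distance: 18.2011

18.2011


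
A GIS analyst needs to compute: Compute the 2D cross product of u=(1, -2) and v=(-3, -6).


u x v = u_x*v_y - u_y*v_x = 1*(-6) - (-2)*(-3)
= (-6) - 6 = -12

-12


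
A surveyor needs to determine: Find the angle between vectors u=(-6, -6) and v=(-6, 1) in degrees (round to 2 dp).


u.v = 30, |u| = sqrt(72) = 8.4853, |v| = sqrt(37) = 6.0828
cos(theta) = u.v/(|u||v|) = 30/sqrt(2664) = 0.581238
theta = acos(0.581238) = 54.46 degrees

54.46 degrees


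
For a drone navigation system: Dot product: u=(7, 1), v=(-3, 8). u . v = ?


u . v = u_x*v_x + u_y*v_y = 7*(-3) + 1*8
= (-21) + 8 = -13

-13


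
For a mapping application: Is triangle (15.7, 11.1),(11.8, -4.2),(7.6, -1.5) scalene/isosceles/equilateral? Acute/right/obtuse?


Side lengths squared: AB^2=249.3, BC^2=24.93, CA^2=224.37
Sorted: [24.93, 224.37, 249.3]
By sides: Scalene, By angles: Right

Scalene, Right


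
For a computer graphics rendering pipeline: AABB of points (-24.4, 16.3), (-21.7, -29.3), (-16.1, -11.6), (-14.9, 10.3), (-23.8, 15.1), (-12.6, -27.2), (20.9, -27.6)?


x range: [-24.4, 20.9]
y range: [-29.3, 16.3]
Bounding box: (-24.4,-29.3) to (20.9,16.3)

(-24.4,-29.3) to (20.9,16.3)


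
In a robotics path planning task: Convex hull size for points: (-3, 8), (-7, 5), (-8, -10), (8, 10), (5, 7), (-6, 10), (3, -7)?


Convex hull vertices (CCW): (-8, -10), (3, -7), (8, 10), (-6, 10), (-7, 5)
Count = 5

5


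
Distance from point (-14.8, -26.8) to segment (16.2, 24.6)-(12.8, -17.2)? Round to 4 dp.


Project P onto AB: t = 1 (clamped to [0,1])
Closest point on segment: (12.8, -17.2)
Distance: 29.2219

29.2219


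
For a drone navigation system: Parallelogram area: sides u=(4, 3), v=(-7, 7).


|u x v| = |4*7 - 3*(-7)|
= |28 - (-21)| = 49

49


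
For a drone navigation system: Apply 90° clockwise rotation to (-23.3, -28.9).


90° CW: (x,y) -> (y, -x)
(-23.3,-28.9) -> (-28.9, 23.3)

(-28.9, 23.3)


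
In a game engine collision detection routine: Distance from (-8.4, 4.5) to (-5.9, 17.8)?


dx=2.5, dy=13.3
d^2 = 2.5^2 + 13.3^2 = 183.14
d = sqrt(183.14) = 13.5329

13.5329


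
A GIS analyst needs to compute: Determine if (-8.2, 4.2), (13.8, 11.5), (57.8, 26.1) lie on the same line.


Cross product: (13.8-(-8.2))*(26.1-4.2) - (11.5-4.2)*(57.8-(-8.2))
= 0

Yes, collinear


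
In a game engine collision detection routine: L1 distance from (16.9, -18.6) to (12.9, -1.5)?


|16.9-12.9| + |(-18.6)-(-1.5)| = 4 + 17.1 = 21.1

21.1


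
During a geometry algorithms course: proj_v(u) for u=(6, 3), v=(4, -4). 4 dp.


u.v = 12, |v| = sqrt(32) = 5.6569
Scalar projection = u.v / |v| = 12 / sqrt(32) = 2.1213

2.1213


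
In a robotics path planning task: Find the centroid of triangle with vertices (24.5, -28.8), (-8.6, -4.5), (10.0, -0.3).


Centroid = ((x_A+x_B+x_C)/3, (y_A+y_B+y_C)/3)
= ((24.5+(-8.6)+10)/3, ((-28.8)+(-4.5)+(-0.3))/3)
= (8.6333, -11.2)

(8.6333, -11.2)


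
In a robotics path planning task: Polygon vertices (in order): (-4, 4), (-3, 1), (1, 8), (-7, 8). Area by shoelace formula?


Shoelace sum: ((-4)*1 - (-3)*4) + ((-3)*8 - 1*1) + (1*8 - (-7)*8) + ((-7)*4 - (-4)*8)
= 51
Area = |51|/2 = 25.5

25.5


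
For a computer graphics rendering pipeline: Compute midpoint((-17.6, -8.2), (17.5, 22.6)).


M = (((-17.6)+17.5)/2, ((-8.2)+22.6)/2)
= (-0.05, 7.2)

(-0.05, 7.2)


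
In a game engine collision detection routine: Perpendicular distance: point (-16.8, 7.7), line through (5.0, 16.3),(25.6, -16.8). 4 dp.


|cross product| = 898.74
|line direction| = sqrt(1519.97) = 38.9868
Distance = 898.74/sqrt(1519.97) = 23.0524

23.0524


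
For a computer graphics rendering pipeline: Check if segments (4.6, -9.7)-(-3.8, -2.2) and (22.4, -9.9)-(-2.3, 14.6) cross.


Cross products: d1=431.16, d2=451.71, d3=-131.82, d4=-152.37
d1*d2 < 0 and d3*d4 < 0? no

No, they don't intersect


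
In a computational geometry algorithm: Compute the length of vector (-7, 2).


|u| = sqrt((-7)^2 + 2^2) = sqrt(53) = 7.2801

7.2801


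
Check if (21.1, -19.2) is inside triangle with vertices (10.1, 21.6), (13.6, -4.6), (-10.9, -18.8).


Cross products: AB x AP = 145.4, BC x BP = 464.2, CA x CP = -1301.2
All same sign? no

No, outside


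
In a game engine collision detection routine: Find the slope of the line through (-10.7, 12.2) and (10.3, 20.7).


slope = (y2-y1)/(x2-x1) = (20.7-12.2)/(10.3-(-10.7)) = 8.5/21 = 0.4048

0.4048


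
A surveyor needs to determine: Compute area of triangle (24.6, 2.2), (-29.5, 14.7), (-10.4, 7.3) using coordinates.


Area = |x_A(y_B-y_C) + x_B(y_C-y_A) + x_C(y_A-y_B)|/2
= |182.04 + (-150.45) + 130|/2
= 161.59/2 = 80.795

80.795


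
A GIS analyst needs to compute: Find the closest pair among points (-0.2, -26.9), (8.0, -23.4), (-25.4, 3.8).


d(P0,P1) = 8.9157, d(P0,P2) = 39.7181, d(P1,P2) = 43.0744
Closest: P0 and P1

Closest pair: (-0.2, -26.9) and (8.0, -23.4), distance = 8.9157


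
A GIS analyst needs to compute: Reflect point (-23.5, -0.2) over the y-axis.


Reflection over y-axis: (x,y) -> (-x,y)
(-23.5, -0.2) -> (23.5, -0.2)

(23.5, -0.2)


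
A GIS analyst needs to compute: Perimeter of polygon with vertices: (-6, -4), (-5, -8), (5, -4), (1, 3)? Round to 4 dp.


Sides: (-6, -4)->(-5, -8): sqrt(17) = 4.123106, (-5, -8)->(5, -4): sqrt(116) = 10.77033, (5, -4)->(1, 3): sqrt(65) = 8.062258, (1, 3)->(-6, -4): sqrt(98) = 9.899495
Sum = 32.855189
Perimeter = 32.8552

32.8552


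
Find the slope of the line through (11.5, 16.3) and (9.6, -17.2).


slope = (y2-y1)/(x2-x1) = ((-17.2)-16.3)/(9.6-11.5) = (-33.5)/(-1.9) = 17.6316

17.6316


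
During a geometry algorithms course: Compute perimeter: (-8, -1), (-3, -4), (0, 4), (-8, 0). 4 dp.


Sides: (-8, -1)->(-3, -4): sqrt(34) = 5.830952, (-3, -4)->(0, 4): sqrt(73) = 8.544004, (0, 4)->(-8, 0): sqrt(80) = 8.944272, (-8, 0)->(-8, -1): sqrt(1) = 1
Sum = 24.319228
Perimeter = 24.3192

24.3192


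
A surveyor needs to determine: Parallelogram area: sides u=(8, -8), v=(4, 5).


|u x v| = |8*5 - (-8)*4|
= |40 - (-32)| = 72

72


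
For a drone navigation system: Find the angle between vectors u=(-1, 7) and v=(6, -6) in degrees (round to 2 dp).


u.v = -48, |u| = sqrt(50) = 7.0711, |v| = sqrt(72) = 8.4853
cos(theta) = u.v/(|u||v|) = -48/sqrt(3600) = -0.8
theta = acos(-0.8) = 143.13 degrees

143.13 degrees


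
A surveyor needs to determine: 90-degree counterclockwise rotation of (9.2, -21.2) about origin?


90° CCW: (x,y) -> (-y, x)
(9.2,-21.2) -> (21.2, 9.2)

(21.2, 9.2)


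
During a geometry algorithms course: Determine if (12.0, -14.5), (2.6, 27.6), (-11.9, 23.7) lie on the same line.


Cross product: (2.6-12)*(23.7-(-14.5)) - (27.6-(-14.5))*((-11.9)-12)
= 647.11

No, not collinear


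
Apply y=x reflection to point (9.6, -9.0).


Reflection over y=x: (x,y) -> (y,x)
(9.6, -9) -> (-9, 9.6)

(-9, 9.6)


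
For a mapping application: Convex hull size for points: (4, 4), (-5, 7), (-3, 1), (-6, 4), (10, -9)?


Convex hull vertices (CCW): (-6, 4), (-3, 1), (10, -9), (4, 4), (-5, 7)
Count = 5

5


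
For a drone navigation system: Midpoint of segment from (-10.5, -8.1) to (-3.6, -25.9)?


M = (((-10.5)+(-3.6))/2, ((-8.1)+(-25.9))/2)
= (-7.05, -17)

(-7.05, -17)


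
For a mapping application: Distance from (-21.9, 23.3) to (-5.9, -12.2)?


dx=16, dy=-35.5
d^2 = 16^2 + (-35.5)^2 = 1516.25
d = sqrt(1516.25) = 38.9391

38.9391


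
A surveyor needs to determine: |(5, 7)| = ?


|u| = sqrt(5^2 + 7^2) = sqrt(74) = 8.6023

8.6023


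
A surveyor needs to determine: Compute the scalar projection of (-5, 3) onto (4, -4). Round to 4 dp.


u.v = -32, |v| = sqrt(32) = 5.6569
Scalar projection = u.v / |v| = -32 / sqrt(32) = -5.6569

-5.6569


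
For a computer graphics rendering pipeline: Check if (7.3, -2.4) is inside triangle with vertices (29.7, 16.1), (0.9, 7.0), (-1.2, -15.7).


Cross products: AB x AP = 328.96, BC x BP = 165.02, CA x CP = 140.67
All same sign? yes

Yes, inside


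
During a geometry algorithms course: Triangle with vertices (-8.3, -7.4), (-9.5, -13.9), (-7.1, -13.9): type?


Side lengths squared: AB^2=43.69, BC^2=5.76, CA^2=43.69
Sorted: [5.76, 43.69, 43.69]
By sides: Isosceles, By angles: Acute

Isosceles, Acute


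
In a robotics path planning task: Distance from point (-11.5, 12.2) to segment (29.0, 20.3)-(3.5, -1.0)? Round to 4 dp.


Project P onto AB: t = 1 (clamped to [0,1])
Closest point on segment: (3.5, -1)
Distance: 19.981

19.981


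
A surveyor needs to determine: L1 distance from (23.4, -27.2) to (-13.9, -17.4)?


|23.4-(-13.9)| + |(-27.2)-(-17.4)| = 37.3 + 9.8 = 47.1

47.1


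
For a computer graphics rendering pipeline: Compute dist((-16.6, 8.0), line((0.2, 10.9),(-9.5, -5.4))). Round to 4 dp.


|cross product| = 245.71
|line direction| = sqrt(359.78) = 18.9679
Distance = 245.71/sqrt(359.78) = 12.954

12.954


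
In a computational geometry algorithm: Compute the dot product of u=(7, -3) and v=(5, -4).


u . v = u_x*v_x + u_y*v_y = 7*5 + (-3)*(-4)
= 35 + 12 = 47

47


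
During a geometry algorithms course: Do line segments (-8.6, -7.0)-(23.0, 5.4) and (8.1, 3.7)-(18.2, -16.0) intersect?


Cross products: d1=-437.06, d2=310.7, d3=131.04, d4=-616.72
d1*d2 < 0 and d3*d4 < 0? yes

Yes, they intersect


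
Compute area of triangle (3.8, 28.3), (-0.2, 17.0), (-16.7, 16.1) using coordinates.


Area = |x_A(y_B-y_C) + x_B(y_C-y_A) + x_C(y_A-y_B)|/2
= |3.42 + 2.44 + (-188.71)|/2
= 182.85/2 = 91.425

91.425


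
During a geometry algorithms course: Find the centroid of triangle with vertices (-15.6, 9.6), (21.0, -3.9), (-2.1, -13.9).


Centroid = ((x_A+x_B+x_C)/3, (y_A+y_B+y_C)/3)
= (((-15.6)+21+(-2.1))/3, (9.6+(-3.9)+(-13.9))/3)
= (1.1, -2.7333)

(1.1, -2.7333)


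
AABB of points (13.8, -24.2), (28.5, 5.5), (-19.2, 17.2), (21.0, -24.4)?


x range: [-19.2, 28.5]
y range: [-24.4, 17.2]
Bounding box: (-19.2,-24.4) to (28.5,17.2)

(-19.2,-24.4) to (28.5,17.2)


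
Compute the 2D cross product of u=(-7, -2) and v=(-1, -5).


u x v = u_x*v_y - u_y*v_x = (-7)*(-5) - (-2)*(-1)
= 35 - 2 = 33

33


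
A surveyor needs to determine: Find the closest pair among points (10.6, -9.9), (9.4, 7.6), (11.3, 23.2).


d(P0,P1) = 17.5411, d(P0,P2) = 33.1074, d(P1,P2) = 15.7153
Closest: P1 and P2

Closest pair: (9.4, 7.6) and (11.3, 23.2), distance = 15.7153


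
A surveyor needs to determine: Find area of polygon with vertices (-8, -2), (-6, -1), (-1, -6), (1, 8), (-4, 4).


Shoelace sum: ((-8)*(-1) - (-6)*(-2)) + ((-6)*(-6) - (-1)*(-1)) + ((-1)*8 - 1*(-6)) + (1*4 - (-4)*8) + ((-4)*(-2) - (-8)*4)
= 105
Area = |105|/2 = 52.5

52.5


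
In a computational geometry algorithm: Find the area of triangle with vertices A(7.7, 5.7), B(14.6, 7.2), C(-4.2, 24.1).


Area = |x_A(y_B-y_C) + x_B(y_C-y_A) + x_C(y_A-y_B)|/2
= |(-130.13) + 268.64 + 6.3|/2
= 144.81/2 = 72.405

72.405


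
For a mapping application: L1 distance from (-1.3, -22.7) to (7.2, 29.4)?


|(-1.3)-7.2| + |(-22.7)-29.4| = 8.5 + 52.1 = 60.6

60.6


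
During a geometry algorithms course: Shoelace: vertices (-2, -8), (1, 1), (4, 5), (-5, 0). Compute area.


Shoelace sum: ((-2)*1 - 1*(-8)) + (1*5 - 4*1) + (4*0 - (-5)*5) + ((-5)*(-8) - (-2)*0)
= 72
Area = |72|/2 = 36

36


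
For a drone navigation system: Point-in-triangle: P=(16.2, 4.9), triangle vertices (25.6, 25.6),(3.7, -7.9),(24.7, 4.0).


Cross products: AB x AP = 138.43, BC x BP = 120.05, CA x CP = 184.41
All same sign? yes

Yes, inside


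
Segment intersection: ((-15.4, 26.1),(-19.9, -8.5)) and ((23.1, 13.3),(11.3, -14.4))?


Cross products: d1=-1217.49, d2=-933.86, d3=1389.7, d4=1106.07
d1*d2 < 0 and d3*d4 < 0? no

No, they don't intersect


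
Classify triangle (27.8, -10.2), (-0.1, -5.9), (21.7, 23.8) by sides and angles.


Side lengths squared: AB^2=796.9, BC^2=1357.33, CA^2=1193.21
Sorted: [796.9, 1193.21, 1357.33]
By sides: Scalene, By angles: Acute

Scalene, Acute


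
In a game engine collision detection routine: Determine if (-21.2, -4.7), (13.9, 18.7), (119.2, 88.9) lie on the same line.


Cross product: (13.9-(-21.2))*(88.9-(-4.7)) - (18.7-(-4.7))*(119.2-(-21.2))
= 0

Yes, collinear


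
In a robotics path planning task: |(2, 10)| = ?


|u| = sqrt(2^2 + 10^2) = sqrt(104) = 10.198

10.198


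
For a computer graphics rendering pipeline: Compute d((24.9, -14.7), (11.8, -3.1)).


dx=-13.1, dy=11.6
d^2 = (-13.1)^2 + 11.6^2 = 306.17
d = sqrt(306.17) = 17.4977

17.4977


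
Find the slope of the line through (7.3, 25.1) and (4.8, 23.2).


slope = (y2-y1)/(x2-x1) = (23.2-25.1)/(4.8-7.3) = (-1.9)/(-2.5) = 0.76

0.76


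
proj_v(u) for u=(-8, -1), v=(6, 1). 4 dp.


u.v = -49, |v| = sqrt(37) = 6.0828
Scalar projection = u.v / |v| = -49 / sqrt(37) = -8.0556

-8.0556


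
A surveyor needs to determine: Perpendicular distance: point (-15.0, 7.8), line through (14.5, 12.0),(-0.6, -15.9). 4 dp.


|cross product| = 759.63
|line direction| = sqrt(1006.42) = 31.7241
Distance = 759.63/sqrt(1006.42) = 23.9449

23.9449


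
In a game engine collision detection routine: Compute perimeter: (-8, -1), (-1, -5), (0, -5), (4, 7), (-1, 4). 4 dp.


Sides: (-8, -1)->(-1, -5): sqrt(65) = 8.062258, (-1, -5)->(0, -5): sqrt(1) = 1, (0, -5)->(4, 7): sqrt(160) = 12.649111, (4, 7)->(-1, 4): sqrt(34) = 5.830952, (-1, 4)->(-8, -1): sqrt(74) = 8.602325
Sum = 36.144646
Perimeter = 36.1446

36.1446


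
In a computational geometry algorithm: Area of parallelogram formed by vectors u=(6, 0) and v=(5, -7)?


|u x v| = |6*(-7) - 0*5|
= |(-42) - 0| = 42

42


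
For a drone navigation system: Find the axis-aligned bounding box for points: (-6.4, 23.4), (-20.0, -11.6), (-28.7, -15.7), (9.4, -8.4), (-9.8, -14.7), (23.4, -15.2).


x range: [-28.7, 23.4]
y range: [-15.7, 23.4]
Bounding box: (-28.7,-15.7) to (23.4,23.4)

(-28.7,-15.7) to (23.4,23.4)


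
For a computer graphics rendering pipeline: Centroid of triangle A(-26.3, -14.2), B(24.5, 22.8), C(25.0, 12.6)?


Centroid = ((x_A+x_B+x_C)/3, (y_A+y_B+y_C)/3)
= (((-26.3)+24.5+25)/3, ((-14.2)+22.8+12.6)/3)
= (7.7333, 7.0667)

(7.7333, 7.0667)


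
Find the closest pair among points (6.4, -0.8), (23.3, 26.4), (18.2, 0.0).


d(P0,P1) = 32.0226, d(P0,P2) = 11.8271, d(P1,P2) = 26.8881
Closest: P0 and P2

Closest pair: (6.4, -0.8) and (18.2, 0.0), distance = 11.8271


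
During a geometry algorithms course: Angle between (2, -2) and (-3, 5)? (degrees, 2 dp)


u.v = -16, |u| = sqrt(8) = 2.8284, |v| = sqrt(34) = 5.831
cos(theta) = u.v/(|u||v|) = -16/sqrt(272) = -0.970143
theta = acos(-0.970143) = 165.96 degrees

165.96 degrees


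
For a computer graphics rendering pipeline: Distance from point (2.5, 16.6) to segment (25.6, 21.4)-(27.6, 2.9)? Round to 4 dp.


Project P onto AB: t = 0.123 (clamped to [0,1])
Closest point on segment: (25.8461, 19.1239)
Distance: 23.4821

23.4821


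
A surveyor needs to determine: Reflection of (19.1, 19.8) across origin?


Reflection over origin: (x,y) -> (-x,-y)
(19.1, 19.8) -> (-19.1, -19.8)

(-19.1, -19.8)


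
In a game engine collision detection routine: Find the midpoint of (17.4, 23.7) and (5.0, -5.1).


M = ((17.4+5)/2, (23.7+(-5.1))/2)
= (11.2, 9.3)

(11.2, 9.3)


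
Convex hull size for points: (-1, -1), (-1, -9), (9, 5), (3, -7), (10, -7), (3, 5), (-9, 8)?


Convex hull vertices (CCW): (-9, 8), (-1, -9), (10, -7), (9, 5)
Count = 4

4


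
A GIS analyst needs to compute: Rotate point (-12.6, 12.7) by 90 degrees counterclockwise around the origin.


90° CCW: (x,y) -> (-y, x)
(-12.6,12.7) -> (-12.7, -12.6)

(-12.7, -12.6)


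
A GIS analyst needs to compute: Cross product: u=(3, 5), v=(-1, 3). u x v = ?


u x v = u_x*v_y - u_y*v_x = 3*3 - 5*(-1)
= 9 - (-5) = 14

14


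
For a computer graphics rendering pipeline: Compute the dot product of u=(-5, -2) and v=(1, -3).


u . v = u_x*v_x + u_y*v_y = (-5)*1 + (-2)*(-3)
= (-5) + 6 = 1

1


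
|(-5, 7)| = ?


|u| = sqrt((-5)^2 + 7^2) = sqrt(74) = 8.6023

8.6023


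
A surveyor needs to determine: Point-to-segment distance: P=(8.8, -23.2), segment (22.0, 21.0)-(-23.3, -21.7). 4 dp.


Project P onto AB: t = 0.6413 (clamped to [0,1])
Closest point on segment: (-7.0511, -6.3837)
Distance: 23.1094

23.1094


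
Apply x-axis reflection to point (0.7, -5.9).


Reflection over x-axis: (x,y) -> (x,-y)
(0.7, -5.9) -> (0.7, 5.9)

(0.7, 5.9)


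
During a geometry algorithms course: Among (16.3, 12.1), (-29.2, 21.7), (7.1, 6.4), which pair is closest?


d(P0,P1) = 46.5017, d(P0,P2) = 10.8227, d(P1,P2) = 39.3926
Closest: P0 and P2

Closest pair: (16.3, 12.1) and (7.1, 6.4), distance = 10.8227


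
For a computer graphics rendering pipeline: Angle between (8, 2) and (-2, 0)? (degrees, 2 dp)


u.v = -16, |u| = sqrt(68) = 8.2462, |v| = sqrt(4) = 2
cos(theta) = u.v/(|u||v|) = -16/sqrt(272) = -0.970143
theta = acos(-0.970143) = 165.96 degrees

165.96 degrees


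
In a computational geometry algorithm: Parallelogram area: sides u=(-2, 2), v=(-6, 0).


|u x v| = |(-2)*0 - 2*(-6)|
= |0 - (-12)| = 12

12


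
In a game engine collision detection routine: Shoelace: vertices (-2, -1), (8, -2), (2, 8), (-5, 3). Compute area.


Shoelace sum: ((-2)*(-2) - 8*(-1)) + (8*8 - 2*(-2)) + (2*3 - (-5)*8) + ((-5)*(-1) - (-2)*3)
= 137
Area = |137|/2 = 68.5

68.5


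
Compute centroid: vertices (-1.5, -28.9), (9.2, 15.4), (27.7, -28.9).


Centroid = ((x_A+x_B+x_C)/3, (y_A+y_B+y_C)/3)
= (((-1.5)+9.2+27.7)/3, ((-28.9)+15.4+(-28.9))/3)
= (11.8, -14.1333)

(11.8, -14.1333)


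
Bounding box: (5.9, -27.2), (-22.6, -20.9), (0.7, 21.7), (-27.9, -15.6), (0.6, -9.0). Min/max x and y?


x range: [-27.9, 5.9]
y range: [-27.2, 21.7]
Bounding box: (-27.9,-27.2) to (5.9,21.7)

(-27.9,-27.2) to (5.9,21.7)


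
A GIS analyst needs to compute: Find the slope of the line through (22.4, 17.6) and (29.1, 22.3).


slope = (y2-y1)/(x2-x1) = (22.3-17.6)/(29.1-22.4) = 4.7/6.7 = 0.7015

0.7015


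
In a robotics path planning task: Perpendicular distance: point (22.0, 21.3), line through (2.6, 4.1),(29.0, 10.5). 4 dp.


|cross product| = 329.92
|line direction| = sqrt(737.92) = 27.1647
Distance = 329.92/sqrt(737.92) = 12.1452

12.1452


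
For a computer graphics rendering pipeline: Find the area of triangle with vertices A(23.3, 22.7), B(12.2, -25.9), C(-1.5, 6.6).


Area = |x_A(y_B-y_C) + x_B(y_C-y_A) + x_C(y_A-y_B)|/2
= |(-757.25) + (-196.42) + (-72.9)|/2
= 1026.57/2 = 513.285

513.285


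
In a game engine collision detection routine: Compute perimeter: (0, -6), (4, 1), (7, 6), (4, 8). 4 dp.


Sides: (0, -6)->(4, 1): sqrt(65) = 8.062258, (4, 1)->(7, 6): sqrt(34) = 5.830952, (7, 6)->(4, 8): sqrt(13) = 3.605551, (4, 8)->(0, -6): sqrt(212) = 14.56022
Sum = 32.058981
Perimeter = 32.059

32.059


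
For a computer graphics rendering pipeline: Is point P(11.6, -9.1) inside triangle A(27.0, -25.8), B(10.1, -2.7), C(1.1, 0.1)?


Cross products: AB x AP = 73.51, BC x BP = 53.4, CA x CP = 33.67
All same sign? yes

Yes, inside


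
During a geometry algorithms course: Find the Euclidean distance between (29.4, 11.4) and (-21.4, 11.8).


dx=-50.8, dy=0.4
d^2 = (-50.8)^2 + 0.4^2 = 2580.8
d = sqrt(2580.8) = 50.8016

50.8016


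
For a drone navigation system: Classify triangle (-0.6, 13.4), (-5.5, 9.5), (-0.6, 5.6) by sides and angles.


Side lengths squared: AB^2=39.22, BC^2=39.22, CA^2=60.84
Sorted: [39.22, 39.22, 60.84]
By sides: Isosceles, By angles: Acute

Isosceles, Acute


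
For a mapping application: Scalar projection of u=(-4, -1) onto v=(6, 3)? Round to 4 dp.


u.v = -27, |v| = sqrt(45) = 6.7082
Scalar projection = u.v / |v| = -27 / sqrt(45) = -4.0249

-4.0249


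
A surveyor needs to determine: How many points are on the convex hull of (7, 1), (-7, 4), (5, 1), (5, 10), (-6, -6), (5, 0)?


Convex hull vertices (CCW): (-7, 4), (-6, -6), (7, 1), (5, 10)
Count = 4

4


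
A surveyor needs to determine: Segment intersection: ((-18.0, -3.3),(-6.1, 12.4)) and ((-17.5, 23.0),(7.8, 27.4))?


Cross products: d1=-663.19, d2=-318.34, d3=305.12, d4=-39.73
d1*d2 < 0 and d3*d4 < 0? no

No, they don't intersect


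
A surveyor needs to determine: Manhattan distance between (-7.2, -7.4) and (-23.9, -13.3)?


|(-7.2)-(-23.9)| + |(-7.4)-(-13.3)| = 16.7 + 5.9 = 22.6

22.6


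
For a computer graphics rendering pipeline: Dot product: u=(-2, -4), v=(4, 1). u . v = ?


u . v = u_x*v_x + u_y*v_y = (-2)*4 + (-4)*1
= (-8) + (-4) = -12

-12


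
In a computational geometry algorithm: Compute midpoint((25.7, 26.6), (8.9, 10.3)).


M = ((25.7+8.9)/2, (26.6+10.3)/2)
= (17.3, 18.45)

(17.3, 18.45)


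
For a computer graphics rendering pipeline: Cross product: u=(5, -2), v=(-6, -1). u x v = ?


u x v = u_x*v_y - u_y*v_x = 5*(-1) - (-2)*(-6)
= (-5) - 12 = -17

-17


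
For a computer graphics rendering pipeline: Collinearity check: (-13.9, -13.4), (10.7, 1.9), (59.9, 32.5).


Cross product: (10.7-(-13.9))*(32.5-(-13.4)) - (1.9-(-13.4))*(59.9-(-13.9))
= 0

Yes, collinear


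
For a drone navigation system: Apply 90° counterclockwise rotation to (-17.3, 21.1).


90° CCW: (x,y) -> (-y, x)
(-17.3,21.1) -> (-21.1, -17.3)

(-21.1, -17.3)


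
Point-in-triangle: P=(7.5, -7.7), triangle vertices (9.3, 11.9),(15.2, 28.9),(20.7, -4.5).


Cross products: AB x AP = -85.04, BC x BP = -458.48, CA x CP = 252.96
All same sign? no

No, outside


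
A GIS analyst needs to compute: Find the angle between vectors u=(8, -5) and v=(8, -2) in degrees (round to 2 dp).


u.v = 74, |u| = sqrt(89) = 9.434, |v| = sqrt(68) = 8.2462
cos(theta) = u.v/(|u||v|) = 74/sqrt(6052) = 0.951223
theta = acos(0.951223) = 17.97 degrees

17.97 degrees


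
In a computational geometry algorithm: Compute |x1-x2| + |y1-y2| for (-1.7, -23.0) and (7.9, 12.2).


|(-1.7)-7.9| + |(-23)-12.2| = 9.6 + 35.2 = 44.8

44.8


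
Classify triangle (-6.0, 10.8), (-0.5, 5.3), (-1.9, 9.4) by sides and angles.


Side lengths squared: AB^2=60.5, BC^2=18.77, CA^2=18.77
Sorted: [18.77, 18.77, 60.5]
By sides: Isosceles, By angles: Obtuse

Isosceles, Obtuse


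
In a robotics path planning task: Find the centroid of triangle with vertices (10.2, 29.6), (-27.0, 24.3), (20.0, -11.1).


Centroid = ((x_A+x_B+x_C)/3, (y_A+y_B+y_C)/3)
= ((10.2+(-27)+20)/3, (29.6+24.3+(-11.1))/3)
= (1.0667, 14.2667)

(1.0667, 14.2667)


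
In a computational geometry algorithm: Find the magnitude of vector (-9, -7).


|u| = sqrt((-9)^2 + (-7)^2) = sqrt(130) = 11.4018

11.4018


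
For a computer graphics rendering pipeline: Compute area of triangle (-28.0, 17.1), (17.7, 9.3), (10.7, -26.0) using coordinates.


Area = |x_A(y_B-y_C) + x_B(y_C-y_A) + x_C(y_A-y_B)|/2
= |(-988.4) + (-762.87) + 83.46|/2
= 1667.81/2 = 833.905

833.905


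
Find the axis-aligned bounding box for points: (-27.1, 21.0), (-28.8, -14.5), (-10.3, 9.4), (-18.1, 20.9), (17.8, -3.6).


x range: [-28.8, 17.8]
y range: [-14.5, 21]
Bounding box: (-28.8,-14.5) to (17.8,21)

(-28.8,-14.5) to (17.8,21)


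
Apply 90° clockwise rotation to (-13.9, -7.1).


90° CW: (x,y) -> (y, -x)
(-13.9,-7.1) -> (-7.1, 13.9)

(-7.1, 13.9)


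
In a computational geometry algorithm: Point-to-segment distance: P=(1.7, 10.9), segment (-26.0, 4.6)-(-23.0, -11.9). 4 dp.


Project P onto AB: t = 0 (clamped to [0,1])
Closest point on segment: (-26, 4.6)
Distance: 28.4074

28.4074


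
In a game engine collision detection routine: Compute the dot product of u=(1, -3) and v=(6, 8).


u . v = u_x*v_x + u_y*v_y = 1*6 + (-3)*8
= 6 + (-24) = -18

-18


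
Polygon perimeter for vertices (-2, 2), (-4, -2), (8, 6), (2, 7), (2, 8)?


Sides: (-2, 2)->(-4, -2): sqrt(20) = 4.472136, (-4, -2)->(8, 6): sqrt(208) = 14.422205, (8, 6)->(2, 7): sqrt(37) = 6.082763, (2, 7)->(2, 8): sqrt(1) = 1, (2, 8)->(-2, 2): sqrt(52) = 7.211103
Sum = 33.188207
Perimeter = 33.1882

33.1882


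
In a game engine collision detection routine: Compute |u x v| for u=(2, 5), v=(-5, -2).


|u x v| = |2*(-2) - 5*(-5)|
= |(-4) - (-25)| = 21

21


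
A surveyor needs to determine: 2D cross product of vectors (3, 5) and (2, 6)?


u x v = u_x*v_y - u_y*v_x = 3*6 - 5*2
= 18 - 10 = 8

8


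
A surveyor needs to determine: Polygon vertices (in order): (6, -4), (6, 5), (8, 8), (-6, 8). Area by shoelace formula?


Shoelace sum: (6*5 - 6*(-4)) + (6*8 - 8*5) + (8*8 - (-6)*8) + ((-6)*(-4) - 6*8)
= 150
Area = |150|/2 = 75

75


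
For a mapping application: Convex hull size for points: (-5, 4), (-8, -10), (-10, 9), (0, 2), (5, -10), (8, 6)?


Convex hull vertices (CCW): (-10, 9), (-8, -10), (5, -10), (8, 6)
Count = 4

4


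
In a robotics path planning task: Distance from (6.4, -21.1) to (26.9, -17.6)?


dx=20.5, dy=3.5
d^2 = 20.5^2 + 3.5^2 = 432.5
d = sqrt(432.5) = 20.7966

20.7966


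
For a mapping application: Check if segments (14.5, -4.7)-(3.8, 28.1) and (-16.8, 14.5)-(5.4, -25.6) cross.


Cross products: d1=828.89, d2=1127.98, d3=821.2, d4=522.11
d1*d2 < 0 and d3*d4 < 0? no

No, they don't intersect


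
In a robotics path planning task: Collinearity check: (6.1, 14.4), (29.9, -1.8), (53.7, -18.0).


Cross product: (29.9-6.1)*((-18)-14.4) - ((-1.8)-14.4)*(53.7-6.1)
= 0

Yes, collinear


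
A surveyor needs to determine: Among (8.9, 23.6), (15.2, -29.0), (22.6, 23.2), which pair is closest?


d(P0,P1) = 52.9759, d(P0,P2) = 13.7058, d(P1,P2) = 52.7219
Closest: P0 and P2

Closest pair: (8.9, 23.6) and (22.6, 23.2), distance = 13.7058


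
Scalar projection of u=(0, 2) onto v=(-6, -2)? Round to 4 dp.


u.v = -4, |v| = sqrt(40) = 6.3246
Scalar projection = u.v / |v| = -4 / sqrt(40) = -0.6325

-0.6325


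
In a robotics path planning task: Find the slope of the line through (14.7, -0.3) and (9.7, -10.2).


slope = (y2-y1)/(x2-x1) = ((-10.2)-(-0.3))/(9.7-14.7) = (-9.9)/(-5) = 1.98

1.98


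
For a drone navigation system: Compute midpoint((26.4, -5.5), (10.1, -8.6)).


M = ((26.4+10.1)/2, ((-5.5)+(-8.6))/2)
= (18.25, -7.05)

(18.25, -7.05)


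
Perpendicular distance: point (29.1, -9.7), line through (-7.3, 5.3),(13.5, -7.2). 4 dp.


|cross product| = 143
|line direction| = sqrt(588.89) = 24.2671
Distance = 143/sqrt(588.89) = 5.8928

5.8928


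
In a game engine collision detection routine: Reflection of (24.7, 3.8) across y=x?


Reflection over y=x: (x,y) -> (y,x)
(24.7, 3.8) -> (3.8, 24.7)

(3.8, 24.7)


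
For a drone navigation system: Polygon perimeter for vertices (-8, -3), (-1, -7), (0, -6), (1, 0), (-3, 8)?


Sides: (-8, -3)->(-1, -7): sqrt(65) = 8.062258, (-1, -7)->(0, -6): sqrt(2) = 1.414214, (0, -6)->(1, 0): sqrt(37) = 6.082763, (1, 0)->(-3, 8): sqrt(80) = 8.944272, (-3, 8)->(-8, -3): sqrt(146) = 12.083046
Sum = 36.586553
Perimeter = 36.5866

36.5866


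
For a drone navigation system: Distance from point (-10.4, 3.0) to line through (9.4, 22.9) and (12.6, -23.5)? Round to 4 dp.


|cross product| = 982.4
|line direction| = sqrt(2163.2) = 46.5102
Distance = 982.4/sqrt(2163.2) = 21.1222

21.1222


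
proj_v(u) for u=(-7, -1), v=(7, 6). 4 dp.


u.v = -55, |v| = sqrt(85) = 9.2195
Scalar projection = u.v / |v| = -55 / sqrt(85) = -5.9656

-5.9656


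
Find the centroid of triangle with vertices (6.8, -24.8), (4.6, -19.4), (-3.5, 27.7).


Centroid = ((x_A+x_B+x_C)/3, (y_A+y_B+y_C)/3)
= ((6.8+4.6+(-3.5))/3, ((-24.8)+(-19.4)+27.7)/3)
= (2.6333, -5.5)

(2.6333, -5.5)


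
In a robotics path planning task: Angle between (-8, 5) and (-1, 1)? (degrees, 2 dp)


u.v = 13, |u| = sqrt(89) = 9.434, |v| = sqrt(2) = 1.4142
cos(theta) = u.v/(|u||v|) = 13/sqrt(178) = 0.974391
theta = acos(0.974391) = 12.99 degrees

12.99 degrees


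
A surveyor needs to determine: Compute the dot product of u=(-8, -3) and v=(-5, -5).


u . v = u_x*v_x + u_y*v_y = (-8)*(-5) + (-3)*(-5)
= 40 + 15 = 55

55


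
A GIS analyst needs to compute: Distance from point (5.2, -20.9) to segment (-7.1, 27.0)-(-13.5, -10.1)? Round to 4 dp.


Project P onto AB: t = 1 (clamped to [0,1])
Closest point on segment: (-13.5, -10.1)
Distance: 21.5947

21.5947


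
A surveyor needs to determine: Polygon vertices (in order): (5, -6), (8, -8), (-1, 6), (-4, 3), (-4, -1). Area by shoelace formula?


Shoelace sum: (5*(-8) - 8*(-6)) + (8*6 - (-1)*(-8)) + ((-1)*3 - (-4)*6) + ((-4)*(-1) - (-4)*3) + ((-4)*(-6) - 5*(-1))
= 114
Area = |114|/2 = 57

57


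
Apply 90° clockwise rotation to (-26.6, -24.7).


90° CW: (x,y) -> (y, -x)
(-26.6,-24.7) -> (-24.7, 26.6)

(-24.7, 26.6)


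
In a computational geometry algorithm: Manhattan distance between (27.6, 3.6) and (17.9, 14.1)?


|27.6-17.9| + |3.6-14.1| = 9.7 + 10.5 = 20.2

20.2


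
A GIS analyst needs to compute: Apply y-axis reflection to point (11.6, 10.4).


Reflection over y-axis: (x,y) -> (-x,y)
(11.6, 10.4) -> (-11.6, 10.4)

(-11.6, 10.4)


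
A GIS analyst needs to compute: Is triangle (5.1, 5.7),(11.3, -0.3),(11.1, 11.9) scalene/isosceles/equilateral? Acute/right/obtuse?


Side lengths squared: AB^2=74.44, BC^2=148.88, CA^2=74.44
Sorted: [74.44, 74.44, 148.88]
By sides: Isosceles, By angles: Right

Isosceles, Right


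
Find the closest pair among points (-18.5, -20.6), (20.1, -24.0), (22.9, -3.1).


d(P0,P1) = 38.7495, d(P0,P2) = 44.9467, d(P1,P2) = 21.0867
Closest: P1 and P2

Closest pair: (20.1, -24.0) and (22.9, -3.1), distance = 21.0867


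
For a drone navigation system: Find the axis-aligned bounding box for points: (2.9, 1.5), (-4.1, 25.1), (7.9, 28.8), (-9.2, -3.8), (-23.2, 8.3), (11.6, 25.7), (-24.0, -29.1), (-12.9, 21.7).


x range: [-24, 11.6]
y range: [-29.1, 28.8]
Bounding box: (-24,-29.1) to (11.6,28.8)

(-24,-29.1) to (11.6,28.8)


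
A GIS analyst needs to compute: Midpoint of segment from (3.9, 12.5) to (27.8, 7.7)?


M = ((3.9+27.8)/2, (12.5+7.7)/2)
= (15.85, 10.1)

(15.85, 10.1)


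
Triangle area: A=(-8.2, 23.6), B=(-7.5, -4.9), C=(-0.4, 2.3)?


Area = |x_A(y_B-y_C) + x_B(y_C-y_A) + x_C(y_A-y_B)|/2
= |59.04 + 159.75 + (-11.4)|/2
= 207.39/2 = 103.695

103.695


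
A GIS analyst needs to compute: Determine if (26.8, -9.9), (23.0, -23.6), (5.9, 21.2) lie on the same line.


Cross product: (23-26.8)*(21.2-(-9.9)) - ((-23.6)-(-9.9))*(5.9-26.8)
= -404.51

No, not collinear


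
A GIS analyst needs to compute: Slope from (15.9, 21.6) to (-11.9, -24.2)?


slope = (y2-y1)/(x2-x1) = ((-24.2)-21.6)/((-11.9)-15.9) = (-45.8)/(-27.8) = 1.6475

1.6475


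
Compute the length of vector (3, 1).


|u| = sqrt(3^2 + 1^2) = sqrt(10) = 3.1623

3.1623


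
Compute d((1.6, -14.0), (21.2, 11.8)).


dx=19.6, dy=25.8
d^2 = 19.6^2 + 25.8^2 = 1049.8
d = sqrt(1049.8) = 32.4006

32.4006


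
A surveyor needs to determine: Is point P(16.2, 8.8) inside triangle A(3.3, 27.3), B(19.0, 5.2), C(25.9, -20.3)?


Cross products: AB x AP = -5.36, BC x BP = -46.56, CA x CP = -195.94
All same sign? yes

Yes, inside


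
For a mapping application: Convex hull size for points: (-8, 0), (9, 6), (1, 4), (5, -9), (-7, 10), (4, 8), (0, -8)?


Convex hull vertices (CCW): (-8, 0), (0, -8), (5, -9), (9, 6), (4, 8), (-7, 10)
Count = 6

6


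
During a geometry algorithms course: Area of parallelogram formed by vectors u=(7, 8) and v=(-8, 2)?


|u x v| = |7*2 - 8*(-8)|
= |14 - (-64)| = 78

78


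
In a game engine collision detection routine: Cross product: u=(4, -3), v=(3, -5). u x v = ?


u x v = u_x*v_y - u_y*v_x = 4*(-5) - (-3)*3
= (-20) - (-9) = -11

-11


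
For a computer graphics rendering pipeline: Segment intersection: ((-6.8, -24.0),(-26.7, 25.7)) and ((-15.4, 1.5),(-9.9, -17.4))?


Cross products: d1=22.29, d2=-80.47, d3=-80.03, d4=22.73
d1*d2 < 0 and d3*d4 < 0? yes

Yes, they intersect


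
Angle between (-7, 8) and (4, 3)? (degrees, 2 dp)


u.v = -4, |u| = sqrt(113) = 10.6301, |v| = sqrt(25) = 5
cos(theta) = u.v/(|u||v|) = -4/sqrt(2825) = -0.075258
theta = acos(-0.075258) = 94.32 degrees

94.32 degrees


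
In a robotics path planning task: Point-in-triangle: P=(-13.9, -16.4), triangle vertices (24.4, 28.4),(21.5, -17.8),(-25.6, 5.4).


Cross products: AB x AP = -1639.54, BC x BP = 755.34, CA x CP = -1359.1
All same sign? no

No, outside


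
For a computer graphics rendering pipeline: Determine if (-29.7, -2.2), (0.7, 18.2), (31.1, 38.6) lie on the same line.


Cross product: (0.7-(-29.7))*(38.6-(-2.2)) - (18.2-(-2.2))*(31.1-(-29.7))
= 0

Yes, collinear


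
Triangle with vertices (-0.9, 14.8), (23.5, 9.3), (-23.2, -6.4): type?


Side lengths squared: AB^2=625.61, BC^2=2427.38, CA^2=946.73
Sorted: [625.61, 946.73, 2427.38]
By sides: Scalene, By angles: Obtuse

Scalene, Obtuse


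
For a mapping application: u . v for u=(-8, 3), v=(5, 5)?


u . v = u_x*v_x + u_y*v_y = (-8)*5 + 3*5
= (-40) + 15 = -25

-25


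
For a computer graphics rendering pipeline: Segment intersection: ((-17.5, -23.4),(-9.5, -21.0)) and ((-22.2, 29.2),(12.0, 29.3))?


Cross products: d1=-1799.39, d2=-1718.11, d3=432.08, d4=350.8
d1*d2 < 0 and d3*d4 < 0? no

No, they don't intersect


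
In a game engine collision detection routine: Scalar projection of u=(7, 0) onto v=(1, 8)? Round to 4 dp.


u.v = 7, |v| = sqrt(65) = 8.0623
Scalar projection = u.v / |v| = 7 / sqrt(65) = 0.8682

0.8682


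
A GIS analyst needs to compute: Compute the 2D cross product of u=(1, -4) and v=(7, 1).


u x v = u_x*v_y - u_y*v_x = 1*1 - (-4)*7
= 1 - (-28) = 29

29


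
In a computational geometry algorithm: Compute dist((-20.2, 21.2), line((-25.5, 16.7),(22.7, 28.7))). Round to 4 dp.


|cross product| = 153.3
|line direction| = sqrt(2467.24) = 49.6713
Distance = 153.3/sqrt(2467.24) = 3.0863

3.0863


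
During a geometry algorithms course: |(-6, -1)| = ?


|u| = sqrt((-6)^2 + (-1)^2) = sqrt(37) = 6.0828

6.0828


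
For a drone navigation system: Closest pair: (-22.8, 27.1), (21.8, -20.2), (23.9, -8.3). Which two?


d(P0,P1) = 65.0112, d(P0,P2) = 58.6008, d(P1,P2) = 12.0839
Closest: P1 and P2

Closest pair: (21.8, -20.2) and (23.9, -8.3), distance = 12.0839


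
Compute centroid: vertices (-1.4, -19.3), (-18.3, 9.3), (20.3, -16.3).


Centroid = ((x_A+x_B+x_C)/3, (y_A+y_B+y_C)/3)
= (((-1.4)+(-18.3)+20.3)/3, ((-19.3)+9.3+(-16.3))/3)
= (0.2, -8.7667)

(0.2, -8.7667)


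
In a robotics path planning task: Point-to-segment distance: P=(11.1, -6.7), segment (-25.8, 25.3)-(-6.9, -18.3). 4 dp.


Project P onto AB: t = 0.9267 (clamped to [0,1])
Closest point on segment: (-8.2857, -15.1034)
Distance: 21.1287

21.1287


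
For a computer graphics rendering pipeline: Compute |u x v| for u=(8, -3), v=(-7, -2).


|u x v| = |8*(-2) - (-3)*(-7)|
= |(-16) - 21| = 37

37


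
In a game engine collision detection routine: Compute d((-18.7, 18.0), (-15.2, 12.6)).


dx=3.5, dy=-5.4
d^2 = 3.5^2 + (-5.4)^2 = 41.41
d = sqrt(41.41) = 6.4351

6.4351


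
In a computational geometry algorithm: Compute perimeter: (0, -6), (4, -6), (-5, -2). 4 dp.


Sides: (0, -6)->(4, -6): sqrt(16) = 4, (4, -6)->(-5, -2): sqrt(97) = 9.848858, (-5, -2)->(0, -6): sqrt(41) = 6.403124
Sum = 20.251982
Perimeter = 20.252

20.252


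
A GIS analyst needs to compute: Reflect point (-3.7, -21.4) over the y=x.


Reflection over y=x: (x,y) -> (y,x)
(-3.7, -21.4) -> (-21.4, -3.7)

(-21.4, -3.7)


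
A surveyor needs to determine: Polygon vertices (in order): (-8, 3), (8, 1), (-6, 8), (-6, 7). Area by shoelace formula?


Shoelace sum: ((-8)*1 - 8*3) + (8*8 - (-6)*1) + ((-6)*7 - (-6)*8) + ((-6)*3 - (-8)*7)
= 82
Area = |82|/2 = 41

41


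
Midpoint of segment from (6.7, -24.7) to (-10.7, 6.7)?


M = ((6.7+(-10.7))/2, ((-24.7)+6.7)/2)
= (-2, -9)

(-2, -9)


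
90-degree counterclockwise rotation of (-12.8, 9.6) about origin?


90° CCW: (x,y) -> (-y, x)
(-12.8,9.6) -> (-9.6, -12.8)

(-9.6, -12.8)


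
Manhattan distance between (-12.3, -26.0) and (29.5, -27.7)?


|(-12.3)-29.5| + |(-26)-(-27.7)| = 41.8 + 1.7 = 43.5

43.5


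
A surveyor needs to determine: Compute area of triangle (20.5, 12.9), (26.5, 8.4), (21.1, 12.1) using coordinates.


Area = |x_A(y_B-y_C) + x_B(y_C-y_A) + x_C(y_A-y_B)|/2
= |(-75.85) + (-21.2) + 94.95|/2
= 2.1/2 = 1.05

1.05


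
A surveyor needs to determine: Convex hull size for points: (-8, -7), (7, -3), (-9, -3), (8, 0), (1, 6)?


Convex hull vertices (CCW): (-9, -3), (-8, -7), (7, -3), (8, 0), (1, 6)
Count = 5

5


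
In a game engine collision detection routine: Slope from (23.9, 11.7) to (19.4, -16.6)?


slope = (y2-y1)/(x2-x1) = ((-16.6)-11.7)/(19.4-23.9) = (-28.3)/(-4.5) = 6.2889

6.2889


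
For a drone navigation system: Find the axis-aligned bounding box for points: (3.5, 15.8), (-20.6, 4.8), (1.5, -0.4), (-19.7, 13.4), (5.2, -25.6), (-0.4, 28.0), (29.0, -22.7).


x range: [-20.6, 29]
y range: [-25.6, 28]
Bounding box: (-20.6,-25.6) to (29,28)

(-20.6,-25.6) to (29,28)


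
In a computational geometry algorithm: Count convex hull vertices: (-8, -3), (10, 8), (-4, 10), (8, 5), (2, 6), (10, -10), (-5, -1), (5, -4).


Convex hull vertices (CCW): (-8, -3), (10, -10), (10, 8), (-4, 10)
Count = 4

4
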